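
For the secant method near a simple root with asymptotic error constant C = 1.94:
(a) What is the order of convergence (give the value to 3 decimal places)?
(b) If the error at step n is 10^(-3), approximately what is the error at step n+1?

(a) Secant method has superlinear convergence with order φ = (1+√5)/2 ≈ 1.618.
    This means |e_{n+1}| ≈ C|e_n|^1.618.

(b) With |e_n| = 10^(-3) and C = 1.94:
    |e_{n+1}| ≈ 1.94 × (10^(-3))^1.618 = 1.94 × 10^(-4.85)

(a) ≈ 1.618 (golden ratio); (b) |e_{n+1}| ≈ 2.715e-05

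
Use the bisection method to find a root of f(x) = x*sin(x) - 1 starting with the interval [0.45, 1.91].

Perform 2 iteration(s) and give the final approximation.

f(x) = x*sin(x) - 1
Initial interval: [0.45, 1.91]

Iteration 1:
  c_1 = (0.450000 + 1.910000)/2 = 1.180000
  f(c_1) = f(1.180000) = 0.091035
  f(a) × f(c) < 0, new interval: [0.450000, 1.180000]
Iteration 2:
  c_2 = (0.450000 + 1.180000)/2 = 0.815000
  f(c_2) = f(0.815000) = -0.406904
  f(a) × f(c) ≥ 0, new interval: [0.815000, 1.180000]

After 2 iteration(s), the approximation is c_2 = 0.815000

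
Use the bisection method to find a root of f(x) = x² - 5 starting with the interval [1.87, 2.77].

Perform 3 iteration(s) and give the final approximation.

f(x) = x² - 5
Initial interval: [1.87, 2.77]

Iteration 1:
  c_1 = (1.870000 + 2.770000)/2 = 2.320000
  f(c_1) = f(2.320000) = 0.382400
  f(a) × f(c) < 0, new interval: [1.870000, 2.320000]
Iteration 2:
  c_2 = (1.870000 + 2.320000)/2 = 2.095000
  f(c_2) = f(2.095000) = -0.610975
  f(a) × f(c) ≥ 0, new interval: [2.095000, 2.320000]
Iteration 3:
  c_3 = (2.095000 + 2.320000)/2 = 2.207500
  f(c_3) = f(2.207500) = -0.126944
  f(a) × f(c) ≥ 0, new interval: [2.207500, 2.320000]

After 3 iteration(s), the approximation is c_3 = 2.207500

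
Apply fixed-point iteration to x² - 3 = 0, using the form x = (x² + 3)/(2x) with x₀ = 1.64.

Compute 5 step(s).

Equation: x² - 3 = 0
Fixed-point form: x = (x² + 3)/(2x)
x₀ = 1.64

x_1 = g(1.640000) = 1.734634
x_2 = g(1.734634) = 1.732053
x_3 = g(1.732053) = 1.732051
x_4 = g(1.732051) = 1.732051
x_5 = g(1.732051) = 1.732051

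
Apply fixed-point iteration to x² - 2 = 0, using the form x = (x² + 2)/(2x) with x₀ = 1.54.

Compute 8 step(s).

Equation: x² - 2 = 0
Fixed-point form: x = (x² + 2)/(2x)
x₀ = 1.54

x_1 = g(1.540000) = 1.419351
x_2 = g(1.419351) = 1.414223
x_3 = g(1.414223) = 1.414214
x_4 = g(1.414214) = 1.414214
x_5 = g(1.414214) = 1.414214
x_6 = g(1.414214) = 1.414214
x_7 = g(1.414214) = 1.414214
x_8 = g(1.414214) = 1.414214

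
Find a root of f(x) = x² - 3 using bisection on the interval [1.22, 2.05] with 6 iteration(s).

f(x) = x² - 3
Initial interval: [1.22, 2.05]

Iteration 1:
  c_1 = (1.220000 + 2.050000)/2 = 1.635000
  f(c_1) = f(1.635000) = -0.326775
  f(a) × f(c) ≥ 0, new interval: [1.635000, 2.050000]
Iteration 2:
  c_2 = (1.635000 + 2.050000)/2 = 1.842500
  f(c_2) = f(1.842500) = 0.394806
  f(a) × f(c) < 0, new interval: [1.635000, 1.842500]
Iteration 3:
  c_3 = (1.635000 + 1.842500)/2 = 1.738750
  f(c_3) = f(1.738750) = 0.023252
  f(a) × f(c) < 0, new interval: [1.635000, 1.738750]
Iteration 4:
  c_4 = (1.635000 + 1.738750)/2 = 1.686875
  f(c_4) = f(1.686875) = -0.154453
  f(a) × f(c) ≥ 0, new interval: [1.686875, 1.738750]
Iteration 5:
  c_5 = (1.686875 + 1.738750)/2 = 1.712812
  f(c_5) = f(1.712812) = -0.066273
  f(a) × f(c) ≥ 0, new interval: [1.712812, 1.738750]
Iteration 6:
  c_6 = (1.712812 + 1.738750)/2 = 1.725781
  f(c_6) = f(1.725781) = -0.021679
  f(a) × f(c) ≥ 0, new interval: [1.725781, 1.738750]

After 6 iteration(s), the approximation is c_6 = 1.725781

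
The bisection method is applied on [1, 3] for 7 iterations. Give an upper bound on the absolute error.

Bisection error bound: |error| ≤ (b-a)/2^n
|error| ≤ (3 - 1)/2^7 = 2/2^7
|error| ≤ 0.0156250000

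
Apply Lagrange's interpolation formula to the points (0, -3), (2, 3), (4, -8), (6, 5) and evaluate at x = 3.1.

Lagrange interpolation formula:
P(x) = Σ yᵢ × Lᵢ(x)
where Lᵢ(x) = Π_{j≠i} (x - xⱼ)/(xᵢ - xⱼ)

L_0(3.1) = (3.1 - 2)/(0 - 2) × (3.1 - 4)/(0 - 4) × (3.1 - 6)/(0 - 6) = -0.059812
L_1(3.1) = (3.1 - 0)/(2 - 0) × (3.1 - 4)/(2 - 4) × (3.1 - 6)/(2 - 6) = 0.505687
L_2(3.1) = (3.1 - 0)/(4 - 0) × (3.1 - 2)/(4 - 2) × (3.1 - 6)/(4 - 6) = 0.618063
L_3(3.1) = (3.1 - 0)/(6 - 0) × (3.1 - 2)/(6 - 2) × (3.1 - 4)/(6 - 4) = -0.063938

P(3.1) = (-3)×L_0(3.1) + 3×L_1(3.1) + (-8)×L_2(3.1) + 5×L_3(3.1)
P(3.1) = -3.567688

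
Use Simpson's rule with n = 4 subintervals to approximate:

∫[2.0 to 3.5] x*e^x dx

f(x) = x*e^x
a = 2.0, b = 3.5, n = 4
h = (b - a)/n = 0.375000

Simpson's rule: (h/3)[f(x₀) + 4f(x₁) + 2f(x₂) + ... + f(xₙ)]

x_0 = 2.0000, f(x_0) = 14.778112, coefficient = 1
x_1 = 2.3750, f(x_1) = 25.533656, coefficient = 4
x_2 = 2.7500, f(x_2) = 43.017238, coefficient = 2
x_3 = 3.1250, f(x_3) = 71.124672, coefficient = 4
x_4 = 3.5000, f(x_4) = 115.904082, coefficient = 1

I ≈ (0.375000/3) × 603.349983 = 75.418748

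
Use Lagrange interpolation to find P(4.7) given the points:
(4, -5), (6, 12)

Lagrange interpolation formula:
P(x) = Σ yᵢ × Lᵢ(x)
where Lᵢ(x) = Π_{j≠i} (x - xⱼ)/(xᵢ - xⱼ)

L_0(4.7) = (4.7 - 6)/(4 - 6) = 0.650000
L_1(4.7) = (4.7 - 4)/(6 - 4) = 0.350000

P(4.7) = (-5)×L_0(4.7) + 12×L_1(4.7)
P(4.7) = 0.950000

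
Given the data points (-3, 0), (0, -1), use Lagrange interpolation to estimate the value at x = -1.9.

Lagrange interpolation formula:
P(x) = Σ yᵢ × Lᵢ(x)
where Lᵢ(x) = Π_{j≠i} (x - xⱼ)/(xᵢ - xⱼ)

L_0(-1.9) = (-1.9 - 0)/(-3 - 0) = 0.633333
L_1(-1.9) = (-1.9 - (-3))/(0 - (-3)) = 0.366667

P(-1.9) = 0×L_0(-1.9) + (-1)×L_1(-1.9)
P(-1.9) = -0.366667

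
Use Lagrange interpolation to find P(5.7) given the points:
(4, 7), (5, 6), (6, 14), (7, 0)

Lagrange interpolation formula:
P(x) = Σ yᵢ × Lᵢ(x)
where Lᵢ(x) = Π_{j≠i} (x - xⱼ)/(xᵢ - xⱼ)

L_0(5.7) = (5.7 - 5)/(4 - 5) × (5.7 - 6)/(4 - 6) × (5.7 - 7)/(4 - 7) = -0.045500
L_1(5.7) = (5.7 - 4)/(5 - 4) × (5.7 - 6)/(5 - 6) × (5.7 - 7)/(5 - 7) = 0.331500
L_2(5.7) = (5.7 - 4)/(6 - 4) × (5.7 - 5)/(6 - 5) × (5.7 - 7)/(6 - 7) = 0.773500
L_3(5.7) = (5.7 - 4)/(7 - 4) × (5.7 - 5)/(7 - 5) × (5.7 - 6)/(7 - 6) = -0.059500

P(5.7) = 7×L_0(5.7) + 6×L_1(5.7) + 14×L_2(5.7) + 0×L_3(5.7)
P(5.7) = 12.499500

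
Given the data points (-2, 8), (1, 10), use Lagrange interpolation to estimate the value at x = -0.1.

Lagrange interpolation formula:
P(x) = Σ yᵢ × Lᵢ(x)
where Lᵢ(x) = Π_{j≠i} (x - xⱼ)/(xᵢ - xⱼ)

L_0(-0.1) = (-0.1 - 1)/(-2 - 1) = 0.366667
L_1(-0.1) = (-0.1 - (-2))/(1 - (-2)) = 0.633333

P(-0.1) = 8×L_0(-0.1) + 10×L_1(-0.1)
P(-0.1) = 9.266667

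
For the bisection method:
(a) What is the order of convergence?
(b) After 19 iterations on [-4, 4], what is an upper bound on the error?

(a) Bisection has linear (order 1) convergence; the error is halved each step.

(b) Error bound = (b-a)/2^n = (4 - (-4))/2^{19}
    = 8/2^{19}

(a) 1 (linear); (b) error ≤ 1.53e-05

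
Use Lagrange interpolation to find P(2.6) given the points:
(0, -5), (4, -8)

Lagrange interpolation formula:
P(x) = Σ yᵢ × Lᵢ(x)
where Lᵢ(x) = Π_{j≠i} (x - xⱼ)/(xᵢ - xⱼ)

L_0(2.6) = (2.6 - 4)/(0 - 4) = 0.350000
L_1(2.6) = (2.6 - 0)/(4 - 0) = 0.650000

P(2.6) = (-5)×L_0(2.6) + (-8)×L_1(2.6)
P(2.6) = -6.950000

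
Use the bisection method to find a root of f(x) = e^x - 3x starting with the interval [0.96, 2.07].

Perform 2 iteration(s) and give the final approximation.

f(x) = e^x - 3x
Initial interval: [0.96, 2.07]

Iteration 1:
  c_1 = (0.960000 + 2.070000)/2 = 1.515000
  f(c_1) = f(1.515000) = 0.004421
  f(a) × f(c) < 0, new interval: [0.960000, 1.515000]
Iteration 2:
  c_2 = (0.960000 + 1.515000)/2 = 1.237500
  f(c_2) = f(1.237500) = -0.265515
  f(a) × f(c) ≥ 0, new interval: [1.237500, 1.515000]

After 2 iteration(s), the approximation is c_2 = 1.237500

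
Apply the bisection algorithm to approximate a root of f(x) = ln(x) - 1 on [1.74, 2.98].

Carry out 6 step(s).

f(x) = ln(x) - 1
Initial interval: [1.74, 2.98]

Iteration 1:
  c_1 = (1.740000 + 2.980000)/2 = 2.360000
  f(c_1) = f(2.360000) = -0.141338
  f(a) × f(c) ≥ 0, new interval: [2.360000, 2.980000]
Iteration 2:
  c_2 = (2.360000 + 2.980000)/2 = 2.670000
  f(c_2) = f(2.670000) = -0.017922
  f(a) × f(c) ≥ 0, new interval: [2.670000, 2.980000]
Iteration 3:
  c_3 = (2.670000 + 2.980000)/2 = 2.825000
  f(c_3) = f(2.825000) = 0.038508
  f(a) × f(c) < 0, new interval: [2.670000, 2.825000]
Iteration 4:
  c_4 = (2.670000 + 2.825000)/2 = 2.747500
  f(c_4) = f(2.747500) = 0.010691
  f(a) × f(c) < 0, new interval: [2.670000, 2.747500]
Iteration 5:
  c_5 = (2.670000 + 2.747500)/2 = 2.708750
  f(c_5) = f(2.708750) = -0.003513
  f(a) × f(c) ≥ 0, new interval: [2.708750, 2.747500]
Iteration 6:
  c_6 = (2.708750 + 2.747500)/2 = 2.728125
  f(c_6) = f(2.728125) = 0.003615
  f(a) × f(c) < 0, new interval: [2.708750, 2.728125]

After 6 iteration(s), the approximation is c_6 = 2.728125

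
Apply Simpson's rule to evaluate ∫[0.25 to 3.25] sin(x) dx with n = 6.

f(x) = sin(x)
a = 0.25, b = 3.25, n = 6
h = (b - a)/n = 0.500000

Simpson's rule: (h/3)[f(x₀) + 4f(x₁) + 2f(x₂) + ... + f(xₙ)]

x_0 = 0.2500, f(x_0) = 0.247404, coefficient = 1
x_1 = 0.7500, f(x_1) = 0.681639, coefficient = 4
x_2 = 1.2500, f(x_2) = 0.948985, coefficient = 2
x_3 = 1.7500, f(x_3) = 0.983986, coefficient = 4
x_4 = 2.2500, f(x_4) = 0.778073, coefficient = 2
x_5 = 2.7500, f(x_5) = 0.381661, coefficient = 4
x_6 = 3.2500, f(x_6) = -0.108195, coefficient = 1

I ≈ (0.500000/3) × 11.782467 = 1.963745
Exact value: 1.963042
Error: 0.000702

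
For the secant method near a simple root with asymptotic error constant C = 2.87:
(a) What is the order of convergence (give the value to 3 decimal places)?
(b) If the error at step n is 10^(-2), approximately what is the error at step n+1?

(a) Secant method has superlinear convergence with order φ = (1+√5)/2 ≈ 1.618.
    This means |e_{n+1}| ≈ C|e_n|^1.618.

(b) With |e_n| = 10^(-2) and C = 2.87:
    |e_{n+1}| ≈ 2.87 × (10^(-2))^1.618 = 2.87 × 10^(-3.24)

(a) ≈ 1.618 (golden ratio); (b) |e_{n+1}| ≈ 1.667e-03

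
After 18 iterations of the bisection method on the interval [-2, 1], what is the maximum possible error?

Bisection error bound: |error| ≤ (b-a)/2^n
|error| ≤ (1 - (-2))/2^18 = 3/2^18
|error| ≤ 0.0000114441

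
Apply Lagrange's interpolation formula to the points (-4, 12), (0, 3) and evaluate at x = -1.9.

Lagrange interpolation formula:
P(x) = Σ yᵢ × Lᵢ(x)
where Lᵢ(x) = Π_{j≠i} (x - xⱼ)/(xᵢ - xⱼ)

L_0(-1.9) = (-1.9 - 0)/(-4 - 0) = 0.475000
L_1(-1.9) = (-1.9 - (-4))/(0 - (-4)) = 0.525000

P(-1.9) = 12×L_0(-1.9) + 3×L_1(-1.9)
P(-1.9) = 7.275000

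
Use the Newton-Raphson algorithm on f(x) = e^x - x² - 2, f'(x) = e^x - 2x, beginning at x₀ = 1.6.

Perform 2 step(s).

f(x) = e^x - x² - 2
f'(x) = e^x - 2x
x₀ = 1.6

Newton-Raphson formula: x_{n+1} = x_n - f(x_n)/f'(x_n)

Iteration 1:
  f(1.600000) = 0.393032
  f'(1.600000) = 1.753032
  x_1 = 1.600000 - 0.393032/1.753032 = 1.375799
Iteration 2:
  f(1.375799) = 0.065415
  f'(1.375799) = 1.206639
  x_2 = 1.375799 - 0.065415/1.206639 = 1.321586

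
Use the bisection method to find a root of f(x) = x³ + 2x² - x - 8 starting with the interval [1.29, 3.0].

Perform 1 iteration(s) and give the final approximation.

f(x) = x³ + 2x² - x - 8
Initial interval: [1.29, 3.0]

Iteration 1:
  c_1 = (1.290000 + 3.000000)/2 = 2.145000
  f(c_1) = f(2.145000) = 8.926249
  f(a) × f(c) < 0, new interval: [1.290000, 2.145000]

After 1 iteration(s), the approximation is c_1 = 2.145000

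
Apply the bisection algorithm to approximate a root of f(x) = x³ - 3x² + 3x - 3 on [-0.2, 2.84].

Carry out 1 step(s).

f(x) = x³ - 3x² + 3x - 3
Initial interval: [-0.2, 2.84]

Iteration 1:
  c_1 = (-0.200000 + 2.840000)/2 = 1.320000
  f(c_1) = f(1.320000) = -1.967232
  f(a) × f(c) ≥ 0, new interval: [1.320000, 2.840000]

After 1 iteration(s), the approximation is c_1 = 1.320000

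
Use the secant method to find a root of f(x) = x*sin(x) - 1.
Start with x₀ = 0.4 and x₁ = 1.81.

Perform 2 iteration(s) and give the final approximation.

f(x) = x*sin(x) - 1
x₀ = 0.4, x₁ = 1.81

Secant formula: x_{n+1} = x_n - f(x_n)(x_n - x_{n-1})/(f(x_n) - f(x_{n-1}))

Iteration 1:
  f(0.400000) = -0.844233
  f(1.810000) = 0.758464
  x_2 = 1.810000 - 0.758464×(1.810000 - 0.400000)/(0.758464 - (-0.844233))
       = 1.142728
Iteration 2:
  f(1.810000) = 0.758464
  f(1.142728) = 0.039619
  x_3 = 1.142728 - 0.039619×(1.142728 - 1.810000)/(0.039619 - 0.758464)
       = 1.105951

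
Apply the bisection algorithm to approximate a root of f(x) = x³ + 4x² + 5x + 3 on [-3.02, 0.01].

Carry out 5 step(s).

f(x) = x³ + 4x² + 5x + 3
Initial interval: [-3.02, 0.01]

Iteration 1:
  c_1 = (-3.020000 + 0.010000)/2 = -1.505000
  f(c_1) = f(-1.505000) = 1.126237
  f(a) × f(c) < 0, new interval: [-3.020000, -1.505000]
Iteration 2:
  c_2 = (-3.020000 + (-1.505000))/2 = -2.262500
  f(c_2) = f(-2.262500) = 0.581600
  f(a) × f(c) < 0, new interval: [-3.020000, -2.262500]
Iteration 3:
  c_3 = (-3.020000 + (-2.262500))/2 = -2.641250
  f(c_3) = f(-2.641250) = -0.727336
  f(a) × f(c) ≥ 0, new interval: [-2.641250, -2.262500]
Iteration 4:
  c_4 = (-2.641250 + (-2.262500))/2 = -2.451875
  f(c_4) = f(-2.451875) = 0.047474
  f(a) × f(c) < 0, new interval: [-2.641250, -2.451875]
Iteration 5:
  c_5 = (-2.641250 + (-2.451875))/2 = -2.546563
  f(c_5) = f(-2.546563) = -0.307299
  f(a) × f(c) ≥ 0, new interval: [-2.546563, -2.451875]

After 5 iteration(s), the approximation is c_5 = -2.546563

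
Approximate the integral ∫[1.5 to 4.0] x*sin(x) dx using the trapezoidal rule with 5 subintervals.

f(x) = x*sin(x)
a = 1.5, b = 4.0, n = 5
h = (b - a)/n = 0.500000

Trapezoidal rule: (h/2)[f(x₀) + 2f(x₁) + 2f(x₂) + ... + f(xₙ)]

x_0 = 1.5000, f(x_0) = 1.496242, coefficient = 1
x_1 = 2.0000, f(x_1) = 1.818595, coefficient = 2
x_2 = 2.5000, f(x_2) = 1.496180, coefficient = 2
x_3 = 3.0000, f(x_3) = 0.423360, coefficient = 2
x_4 = 3.5000, f(x_4) = -1.227741, coefficient = 2
x_5 = 4.0000, f(x_5) = -3.027210, coefficient = 1

I ≈ (0.500000/2) × 3.489820 = 0.872455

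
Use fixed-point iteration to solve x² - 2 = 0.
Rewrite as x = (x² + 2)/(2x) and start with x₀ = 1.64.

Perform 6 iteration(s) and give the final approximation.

Equation: x² - 2 = 0
Fixed-point form: x = (x² + 2)/(2x)
x₀ = 1.64

x_1 = g(1.640000) = 1.429756
x_2 = g(1.429756) = 1.414298
x_3 = g(1.414298) = 1.414214
x_4 = g(1.414214) = 1.414214
x_5 = g(1.414214) = 1.414214
x_6 = g(1.414214) = 1.414214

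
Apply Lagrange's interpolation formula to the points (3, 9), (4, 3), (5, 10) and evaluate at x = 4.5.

Lagrange interpolation formula:
P(x) = Σ yᵢ × Lᵢ(x)
where Lᵢ(x) = Π_{j≠i} (x - xⱼ)/(xᵢ - xⱼ)

L_0(4.5) = (4.5 - 4)/(3 - 4) × (4.5 - 5)/(3 - 5) = -0.125000
L_1(4.5) = (4.5 - 3)/(4 - 3) × (4.5 - 5)/(4 - 5) = 0.750000
L_2(4.5) = (4.5 - 3)/(5 - 3) × (4.5 - 4)/(5 - 4) = 0.375000

P(4.5) = 9×L_0(4.5) + 3×L_1(4.5) + 10×L_2(4.5)
P(4.5) = 4.875000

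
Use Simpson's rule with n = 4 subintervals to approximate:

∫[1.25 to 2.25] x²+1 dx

f(x) = x²+1
a = 1.25, b = 2.25, n = 4
h = (b - a)/n = 0.250000

Simpson's rule: (h/3)[f(x₀) + 4f(x₁) + 2f(x₂) + ... + f(xₙ)]

x_0 = 1.2500, f(x_0) = 2.562500, coefficient = 1
x_1 = 1.5000, f(x_1) = 3.250000, coefficient = 4
x_2 = 1.7500, f(x_2) = 4.062500, coefficient = 2
x_3 = 2.0000, f(x_3) = 5.000000, coefficient = 4
x_4 = 2.2500, f(x_4) = 6.062500, coefficient = 1

I ≈ (0.250000/3) × 49.750000 = 4.145833
Exact value: 4.145833
Error: 0.000000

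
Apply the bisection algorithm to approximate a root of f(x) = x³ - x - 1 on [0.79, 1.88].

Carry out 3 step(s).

f(x) = x³ - x - 1
Initial interval: [0.79, 1.88]

Iteration 1:
  c_1 = (0.790000 + 1.880000)/2 = 1.335000
  f(c_1) = f(1.335000) = 0.044270
  f(a) × f(c) < 0, new interval: [0.790000, 1.335000]
Iteration 2:
  c_2 = (0.790000 + 1.335000)/2 = 1.062500
  f(c_2) = f(1.062500) = -0.863037
  f(a) × f(c) ≥ 0, new interval: [1.062500, 1.335000]
Iteration 3:
  c_3 = (1.062500 + 1.335000)/2 = 1.198750
  f(c_3) = f(1.198750) = -0.476144
  f(a) × f(c) ≥ 0, new interval: [1.198750, 1.335000]

After 3 iteration(s), the approximation is c_3 = 1.198750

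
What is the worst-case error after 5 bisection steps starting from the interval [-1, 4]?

Bisection error bound: |error| ≤ (b-a)/2^n
|error| ≤ (4 - (-1))/2^5 = 5/2^5
|error| ≤ 0.1562500000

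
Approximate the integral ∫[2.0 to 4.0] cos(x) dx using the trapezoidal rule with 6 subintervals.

f(x) = cos(x)
a = 2.0, b = 4.0, n = 6
h = (b - a)/n = 0.333333

Trapezoidal rule: (h/2)[f(x₀) + 2f(x₁) + 2f(x₂) + ... + f(xₙ)]

x_0 = 2.0000, f(x_0) = -0.416147, coefficient = 1
x_1 = 2.3333, f(x_1) = -0.690758, coefficient = 2
x_2 = 2.6667, f(x_2) = -0.889327, coefficient = 2
x_3 = 3.0000, f(x_3) = -0.989992, coefficient = 2
x_4 = 3.3333, f(x_4) = -0.981674, coefficient = 2
x_5 = 3.6667, f(x_5) = -0.865287, coefficient = 2
x_6 = 4.0000, f(x_6) = -0.653644, coefficient = 1

I ≈ (0.333333/2) × -9.903867 = -1.650644
Exact value: -1.666100
Error: 0.015455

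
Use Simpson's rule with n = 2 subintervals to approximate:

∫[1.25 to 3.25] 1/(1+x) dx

f(x) = 1/(1+x)
a = 1.25, b = 3.25, n = 2
h = (b - a)/n = 1.000000

Simpson's rule: (h/3)[f(x₀) + 4f(x₁) + 2f(x₂) + ... + f(xₙ)]

x_0 = 1.2500, f(x_0) = 0.444444, coefficient = 1
x_1 = 2.2500, f(x_1) = 0.307692, coefficient = 4
x_2 = 3.2500, f(x_2) = 0.235294, coefficient = 1

I ≈ (1.000000/3) × 1.910508 = 0.636836
Exact value: 0.635989
Error: 0.000847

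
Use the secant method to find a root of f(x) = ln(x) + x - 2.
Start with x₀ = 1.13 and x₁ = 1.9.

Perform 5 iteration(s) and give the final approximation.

f(x) = ln(x) + x - 2
x₀ = 1.13, x₁ = 1.9

Secant formula: x_{n+1} = x_n - f(x_n)(x_n - x_{n-1})/(f(x_n) - f(x_{n-1}))

Iteration 1:
  f(1.130000) = -0.747782
  f(1.900000) = 0.541854
  x_2 = 1.900000 - 0.541854×(1.900000 - 1.130000)/(0.541854 - (-0.747782))
       = 1.576477
Iteration 2:
  f(1.900000) = 0.541854
  f(1.576477) = 0.031669
  x_3 = 1.576477 - 0.031669×(1.576477 - 1.900000)/(0.031669 - 0.541854)
       = 1.556394
Iteration 3:
  f(1.576477) = 0.031669
  f(1.556394) = -0.001234
  x_4 = 1.556394 - (-0.001234)×(1.556394 - 1.576477)/(-0.001234 - 0.031669)
       = 1.557147
Iteration 4:
  f(1.556394) = -0.001234
  f(1.557147) = 0.000003
  x_5 = 1.557147 - 0.000003×(1.557147 - 1.556394)/(0.000003 - (-0.001234))
       = 1.557146
Iteration 5:
  f(1.557147) = 0.000003
  f(1.557146) = 0.000000
  x_6 = 1.557146 - 0.000000×(1.557146 - 1.557147)/(0.000000 - 0.000003)
       = 1.557146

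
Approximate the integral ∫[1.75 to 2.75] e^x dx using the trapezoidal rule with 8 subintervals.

f(x) = e^x
a = 1.75, b = 2.75, n = 8
h = (b - a)/n = 0.125000

Trapezoidal rule: (h/2)[f(x₀) + 2f(x₁) + 2f(x₂) + ... + f(xₙ)]

x_0 = 1.7500, f(x_0) = 5.754603, coefficient = 1
x_1 = 1.8750, f(x_1) = 6.520819, coefficient = 2
x_2 = 2.0000, f(x_2) = 7.389056, coefficient = 2
x_3 = 2.1250, f(x_3) = 8.372897, coefficient = 2
x_4 = 2.2500, f(x_4) = 9.487736, coefficient = 2
x_5 = 2.3750, f(x_5) = 10.751013, coefficient = 2
x_6 = 2.5000, f(x_6) = 12.182494, coefficient = 2
x_7 = 2.6250, f(x_7) = 13.804574, coefficient = 2
x_8 = 2.7500, f(x_8) = 15.642632, coefficient = 1

I ≈ (0.125000/2) × 158.414414 = 9.900901
Exact value: 9.888029
Error: 0.012872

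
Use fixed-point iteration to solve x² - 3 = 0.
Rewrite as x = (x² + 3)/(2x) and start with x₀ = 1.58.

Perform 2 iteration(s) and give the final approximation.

Equation: x² - 3 = 0
Fixed-point form: x = (x² + 3)/(2x)
x₀ = 1.58

x_1 = g(1.580000) = 1.739367
x_2 = g(1.739367) = 1.732066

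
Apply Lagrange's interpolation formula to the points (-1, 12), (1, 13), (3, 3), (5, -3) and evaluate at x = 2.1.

Lagrange interpolation formula:
P(x) = Σ yᵢ × Lᵢ(x)
where Lᵢ(x) = Π_{j≠i} (x - xⱼ)/(xᵢ - xⱼ)

L_0(2.1) = (2.1 - 1)/(-1 - 1) × (2.1 - 3)/(-1 - 3) × (2.1 - 5)/(-1 - 5) = -0.059812
L_1(2.1) = (2.1 - (-1))/(1 - (-1)) × (2.1 - 3)/(1 - 3) × (2.1 - 5)/(1 - 5) = 0.505687
L_2(2.1) = (2.1 - (-1))/(3 - (-1)) × (2.1 - 1)/(3 - 1) × (2.1 - 5)/(3 - 5) = 0.618063
L_3(2.1) = (2.1 - (-1))/(5 - (-1)) × (2.1 - 1)/(5 - 1) × (2.1 - 3)/(5 - 3) = -0.063938

P(2.1) = 12×L_0(2.1) + 13×L_1(2.1) + 3×L_2(2.1) + (-3)×L_3(2.1)
P(2.1) = 7.902188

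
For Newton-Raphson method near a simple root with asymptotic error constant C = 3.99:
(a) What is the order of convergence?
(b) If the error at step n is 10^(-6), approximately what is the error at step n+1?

(a) Newton-Raphson has quadratic (order 2) convergence near simple roots.
    This means |e_{n+1}| ≈ C|e_n|².

(b) With |e_n| = 10^(-6) and C = 3.99:
    |e_{n+1}| ≈ 3.99 × (10^(-6))² = 3.99 × 10^(-12)

(a) 2 (quadratic); (b) |e_{n+1}| ≈ 3.990e-12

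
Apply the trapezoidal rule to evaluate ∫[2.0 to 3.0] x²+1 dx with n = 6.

f(x) = x²+1
a = 2.0, b = 3.0, n = 6
h = (b - a)/n = 0.166667

Trapezoidal rule: (h/2)[f(x₀) + 2f(x₁) + 2f(x₂) + ... + f(xₙ)]

x_0 = 2.0000, f(x_0) = 5.000000, coefficient = 1
x_1 = 2.1667, f(x_1) = 5.694444, coefficient = 2
x_2 = 2.3333, f(x_2) = 6.444444, coefficient = 2
x_3 = 2.5000, f(x_3) = 7.250000, coefficient = 2
x_4 = 2.6667, f(x_4) = 8.111111, coefficient = 2
x_5 = 2.8333, f(x_5) = 9.027778, coefficient = 2
x_6 = 3.0000, f(x_6) = 10.000000, coefficient = 1

I ≈ (0.166667/2) × 88.055556 = 7.337963
Exact value: 7.333333
Error: 0.004630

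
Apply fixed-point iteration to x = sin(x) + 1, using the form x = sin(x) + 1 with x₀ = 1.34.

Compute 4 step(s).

Equation: x = sin(x) + 1
Fixed-point form: x = sin(x) + 1
x₀ = 1.34

x_1 = g(1.340000) = 1.973485
x_2 = g(1.973485) = 1.920011
x_3 = g(1.920011) = 1.939642
x_4 = g(1.939642) = 1.932744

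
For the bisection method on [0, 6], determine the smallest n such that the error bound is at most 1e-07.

We need (b-a)/2^n ≤ 1e-07
(6 - 0)/2^n ≤ 1e-07
6/2^n ≤ 1e-07
2^n ≥ 60000000
n ≥ log₂(60000000) = 25.84
n ≥ 26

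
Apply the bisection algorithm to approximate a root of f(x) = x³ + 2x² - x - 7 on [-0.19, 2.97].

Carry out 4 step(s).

f(x) = x³ + 2x² - x - 7
Initial interval: [-0.19, 2.97]

Iteration 1:
  c_1 = (-0.190000 + 2.970000)/2 = 1.390000
  f(c_1) = f(1.390000) = -1.840181
  f(a) × f(c) ≥ 0, new interval: [1.390000, 2.970000]
Iteration 2:
  c_2 = (1.390000 + 2.970000)/2 = 2.180000
  f(c_2) = f(2.180000) = 10.685032
  f(a) × f(c) < 0, new interval: [1.390000, 2.180000]
Iteration 3:
  c_3 = (1.390000 + 2.180000)/2 = 1.785000
  f(c_3) = f(1.785000) = 3.274862
  f(a) × f(c) < 0, new interval: [1.390000, 1.785000]
Iteration 4:
  c_4 = (1.390000 + 1.785000)/2 = 1.587500
  f(c_4) = f(1.587500) = 0.453561
  f(a) × f(c) < 0, new interval: [1.390000, 1.587500]

After 4 iteration(s), the approximation is c_4 = 1.587500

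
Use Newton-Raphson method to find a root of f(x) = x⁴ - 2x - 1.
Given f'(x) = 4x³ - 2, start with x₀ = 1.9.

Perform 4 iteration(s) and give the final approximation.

f(x) = x⁴ - 2x - 1
f'(x) = 4x³ - 2
x₀ = 1.9

Newton-Raphson formula: x_{n+1} = x_n - f(x_n)/f'(x_n)

Iteration 1:
  f(1.900000) = 8.232100
  f'(1.900000) = 25.436000
  x_1 = 1.900000 - 8.232100/25.436000 = 1.576360
Iteration 2:
  f(1.576360) = 2.022066
  f'(1.576360) = 13.668465
  x_2 = 1.576360 - 2.022066/13.668465 = 1.428424
Iteration 3:
  f(1.428424) = 0.306361
  f'(1.428424) = 9.658190
  x_3 = 1.428424 - 0.306361/9.658190 = 1.396703
Iteration 4:
  f(1.396703) = 0.012137
  f'(1.396703) = 8.898645
  x_4 = 1.396703 - 0.012137/8.898645 = 1.395339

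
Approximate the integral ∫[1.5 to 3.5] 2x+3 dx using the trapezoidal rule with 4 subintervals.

f(x) = 2x+3
a = 1.5, b = 3.5, n = 4
h = (b - a)/n = 0.500000

Trapezoidal rule: (h/2)[f(x₀) + 2f(x₁) + 2f(x₂) + ... + f(xₙ)]

x_0 = 1.5000, f(x_0) = 6.000000, coefficient = 1
x_1 = 2.0000, f(x_1) = 7.000000, coefficient = 2
x_2 = 2.5000, f(x_2) = 8.000000, coefficient = 2
x_3 = 3.0000, f(x_3) = 9.000000, coefficient = 2
x_4 = 3.5000, f(x_4) = 10.000000, coefficient = 1

I ≈ (0.500000/2) × 64.000000 = 16.000000
Exact value: 16.000000
Error: 0.000000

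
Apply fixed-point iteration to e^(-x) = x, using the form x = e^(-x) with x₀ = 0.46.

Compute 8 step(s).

Equation: e^(-x) = x
Fixed-point form: x = e^(-x)
x₀ = 0.46

x_1 = g(0.460000) = 0.631284
x_2 = g(0.631284) = 0.531909
x_3 = g(0.531909) = 0.587483
x_4 = g(0.587483) = 0.555724
x_5 = g(0.555724) = 0.573657
x_6 = g(0.573657) = 0.563461
x_7 = g(0.563461) = 0.569235
x_8 = g(0.569235) = 0.565958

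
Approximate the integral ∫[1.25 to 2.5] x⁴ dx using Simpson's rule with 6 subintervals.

f(x) = x⁴
a = 1.25, b = 2.5, n = 6
h = (b - a)/n = 0.208333

Simpson's rule: (h/3)[f(x₀) + 4f(x₁) + 2f(x₂) + ... + f(xₙ)]

x_0 = 1.2500, f(x_0) = 2.441406, coefficient = 1
x_1 = 1.4583, f(x_1) = 4.523006, coefficient = 4
x_2 = 1.6667, f(x_2) = 7.716049, coefficient = 2
x_3 = 1.8750, f(x_3) = 12.359619, coefficient = 4
x_4 = 2.0833, f(x_4) = 18.838011, coefficient = 2
x_5 = 2.2917, f(x_5) = 27.580732, coefficient = 4
x_6 = 2.5000, f(x_6) = 39.062500, coefficient = 1

I ≈ (0.208333/3) × 272.465459 = 18.921212
Exact value: 18.920898
Error: 0.000314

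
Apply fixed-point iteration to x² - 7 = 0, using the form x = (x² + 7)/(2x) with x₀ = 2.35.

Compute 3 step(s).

Equation: x² - 7 = 0
Fixed-point form: x = (x² + 7)/(2x)
x₀ = 2.35

x_1 = g(2.350000) = 2.664362
x_2 = g(2.664362) = 2.645816
x_3 = g(2.645816) = 2.645751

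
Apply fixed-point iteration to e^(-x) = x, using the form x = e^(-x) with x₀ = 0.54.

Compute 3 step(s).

Equation: e^(-x) = x
Fixed-point form: x = e^(-x)
x₀ = 0.54

x_1 = g(0.540000) = 0.582748
x_2 = g(0.582748) = 0.558362
x_3 = g(0.558362) = 0.572146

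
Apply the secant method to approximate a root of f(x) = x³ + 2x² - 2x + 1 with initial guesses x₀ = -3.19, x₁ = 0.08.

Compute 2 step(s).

f(x) = x³ + 2x² - 2x + 1
x₀ = -3.19, x₁ = 0.08

Secant formula: x_{n+1} = x_n - f(x_n)(x_n - x_{n-1})/(f(x_n) - f(x_{n-1}))

Iteration 1:
  f(-3.190000) = -4.729559
  f(0.080000) = 0.853312
  x_2 = 0.080000 - 0.853312×(0.080000 - (-3.190000))/(0.853312 - (-4.729559))
       = -0.419802
Iteration 2:
  f(0.080000) = 0.853312
  f(-0.419802) = 2.118088
  x_3 = -0.419802 - 2.118088×(-0.419802 - 0.080000)/(2.118088 - 0.853312)
       = 0.417204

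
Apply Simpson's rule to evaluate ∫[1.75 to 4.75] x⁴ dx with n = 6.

f(x) = x⁴
a = 1.75, b = 4.75, n = 6
h = (b - a)/n = 0.500000

Simpson's rule: (h/3)[f(x₀) + 4f(x₁) + 2f(x₂) + ... + f(xₙ)]

x_0 = 1.7500, f(x_0) = 9.378906, coefficient = 1
x_1 = 2.2500, f(x_1) = 25.628906, coefficient = 4
x_2 = 2.7500, f(x_2) = 57.191406, coefficient = 2
x_3 = 3.2500, f(x_3) = 111.566406, coefficient = 4
x_4 = 3.7500, f(x_4) = 197.753906, coefficient = 2
x_5 = 4.2500, f(x_5) = 326.253906, coefficient = 4
x_6 = 4.7500, f(x_6) = 509.066406, coefficient = 1

I ≈ (0.500000/3) × 2882.132812 = 480.355469
Exact value: 480.330469
Error: 0.025000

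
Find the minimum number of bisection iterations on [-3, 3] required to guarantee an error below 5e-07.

We need (b-a)/2^n ≤ 5e-07
(3 - (-3))/2^n ≤ 5e-07
6/2^n ≤ 5e-07
2^n ≥ 12000000
n ≥ log₂(12000000) = 23.52
n ≥ 24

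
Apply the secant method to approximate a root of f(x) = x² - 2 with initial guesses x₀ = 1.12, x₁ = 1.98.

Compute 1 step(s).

f(x) = x² - 2
x₀ = 1.12, x₁ = 1.98

Secant formula: x_{n+1} = x_n - f(x_n)(x_n - x_{n-1})/(f(x_n) - f(x_{n-1}))

Iteration 1:
  f(1.120000) = -0.745600
  f(1.980000) = 1.920400
  x_2 = 1.980000 - 1.920400×(1.980000 - 1.120000)/(1.920400 - (-0.745600))
       = 1.360516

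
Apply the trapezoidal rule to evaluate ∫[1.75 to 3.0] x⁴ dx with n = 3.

f(x) = x⁴
a = 1.75, b = 3.0, n = 3
h = (b - a)/n = 0.416667

Trapezoidal rule: (h/2)[f(x₀) + 2f(x₁) + 2f(x₂) + ... + f(xₙ)]

x_0 = 1.7500, f(x_0) = 9.378906, coefficient = 1
x_1 = 2.1667, f(x_1) = 22.037809, coefficient = 2
x_2 = 2.5833, f(x_2) = 44.537085, coefficient = 2
x_3 = 3.0000, f(x_3) = 81.000000, coefficient = 1

I ≈ (0.416667/2) × 223.528694 = 46.568478
Exact value: 45.317383
Error: 1.251095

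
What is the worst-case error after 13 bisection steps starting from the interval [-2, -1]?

Bisection error bound: |error| ≤ (b-a)/2^n
|error| ≤ (-1 - (-2))/2^13 = 1/2^13
|error| ≤ 0.0001220703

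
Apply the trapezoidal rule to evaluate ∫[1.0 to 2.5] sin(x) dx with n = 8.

f(x) = sin(x)
a = 1.0, b = 2.5, n = 8
h = (b - a)/n = 0.187500

Trapezoidal rule: (h/2)[f(x₀) + 2f(x₁) + 2f(x₂) + ... + f(xₙ)]

x_0 = 1.0000, f(x_0) = 0.841471, coefficient = 1
x_1 = 1.1875, f(x_1) = 0.927437, coefficient = 2
x_2 = 1.3750, f(x_2) = 0.980893, coefficient = 2
x_3 = 1.5625, f(x_3) = 0.999966, coefficient = 2
x_4 = 1.7500, f(x_4) = 0.983986, coefficient = 2
x_5 = 1.9375, f(x_5) = 0.933514, coefficient = 2
x_6 = 2.1250, f(x_6) = 0.850320, coefficient = 2
x_7 = 2.3125, f(x_7) = 0.737319, coefficient = 2
x_8 = 2.5000, f(x_8) = 0.598472, coefficient = 1

I ≈ (0.187500/2) × 14.266812 = 1.337514
Exact value: 1.341446
Error: 0.003932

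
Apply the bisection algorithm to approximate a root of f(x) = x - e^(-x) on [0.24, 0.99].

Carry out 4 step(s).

f(x) = x - e^(-x)
Initial interval: [0.24, 0.99]

Iteration 1:
  c_1 = (0.240000 + 0.990000)/2 = 0.615000
  f(c_1) = f(0.615000) = 0.074359
  f(a) × f(c) < 0, new interval: [0.240000, 0.615000]
Iteration 2:
  c_2 = (0.240000 + 0.615000)/2 = 0.427500
  f(c_2) = f(0.427500) = -0.224637
  f(a) × f(c) ≥ 0, new interval: [0.427500, 0.615000]
Iteration 3:
  c_3 = (0.427500 + 0.615000)/2 = 0.521250
  f(c_3) = f(0.521250) = -0.072528
  f(a) × f(c) ≥ 0, new interval: [0.521250, 0.615000]
Iteration 4:
  c_4 = (0.521250 + 0.615000)/2 = 0.568125
  f(c_4) = f(0.568125) = 0.001538
  f(a) × f(c) < 0, new interval: [0.521250, 0.568125]

After 4 iteration(s), the approximation is c_4 = 0.568125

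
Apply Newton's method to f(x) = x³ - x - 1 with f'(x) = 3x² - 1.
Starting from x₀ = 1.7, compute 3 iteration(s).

f(x) = x³ - x - 1
f'(x) = 3x² - 1
x₀ = 1.7

Newton-Raphson formula: x_{n+1} = x_n - f(x_n)/f'(x_n)

Iteration 1:
  f(1.700000) = 2.213000
  f'(1.700000) = 7.670000
  x_1 = 1.700000 - 2.213000/7.670000 = 1.411473
Iteration 2:
  f(1.411473) = 0.400544
  f'(1.411473) = 4.976770
  x_2 = 1.411473 - 0.400544/4.976770 = 1.330991
Iteration 3:
  f(1.330991) = 0.026907
  f'(1.330991) = 4.314608
  x_3 = 1.330991 - 0.026907/4.314608 = 1.324754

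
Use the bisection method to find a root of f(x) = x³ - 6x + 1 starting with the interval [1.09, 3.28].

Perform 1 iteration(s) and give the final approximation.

f(x) = x³ - 6x + 1
Initial interval: [1.09, 3.28]

Iteration 1:
  c_1 = (1.090000 + 3.280000)/2 = 2.185000
  f(c_1) = f(2.185000) = -1.678318
  f(a) × f(c) ≥ 0, new interval: [2.185000, 3.280000]

After 1 iteration(s), the approximation is c_1 = 2.185000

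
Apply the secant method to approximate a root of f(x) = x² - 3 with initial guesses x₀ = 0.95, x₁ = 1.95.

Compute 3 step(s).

f(x) = x² - 3
x₀ = 0.95, x₁ = 1.95

Secant formula: x_{n+1} = x_n - f(x_n)(x_n - x_{n-1})/(f(x_n) - f(x_{n-1}))

Iteration 1:
  f(0.950000) = -2.097500
  f(1.950000) = 0.802500
  x_2 = 1.950000 - 0.802500×(1.950000 - 0.950000)/(0.802500 - (-2.097500))
       = 1.673276
Iteration 2:
  f(1.950000) = 0.802500
  f(1.673276) = -0.200148
  x_3 = 1.673276 - (-0.200148)×(1.673276 - 1.950000)/(-0.200148 - 0.802500)
       = 1.728515
Iteration 3:
  f(1.673276) = -0.200148
  f(1.728515) = -0.012235
  x_4 = 1.728515 - (-0.012235)×(1.728515 - 1.673276)/(-0.012235 - (-0.200148))
       = 1.732112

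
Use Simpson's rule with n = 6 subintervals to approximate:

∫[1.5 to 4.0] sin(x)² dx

f(x) = sin(x)²
a = 1.5, b = 4.0, n = 6
h = (b - a)/n = 0.416667

Simpson's rule: (h/3)[f(x₀) + 4f(x₁) + 2f(x₂) + ... + f(xₙ)]

x_0 = 1.5000, f(x_0) = 0.994996, coefficient = 1
x_1 = 1.9167, f(x_1) = 0.885068, coefficient = 4
x_2 = 2.3333, f(x_2) = 0.522853, coefficient = 2
x_3 = 2.7500, f(x_3) = 0.145665, coefficient = 4
x_4 = 3.1667, f(x_4) = 0.000629, coefficient = 2
x_5 = 3.5833, f(x_5) = 0.182768, coefficient = 4
x_6 = 4.0000, f(x_6) = 0.572750, coefficient = 1

I ≈ (0.416667/3) × 7.468716 = 1.037322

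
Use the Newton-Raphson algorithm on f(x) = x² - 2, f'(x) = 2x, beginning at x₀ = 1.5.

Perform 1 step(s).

f(x) = x² - 2
f'(x) = 2x
x₀ = 1.5

Newton-Raphson formula: x_{n+1} = x_n - f(x_n)/f'(x_n)

Iteration 1:
  f(1.500000) = 0.250000
  f'(1.500000) = 3.000000
  x_1 = 1.500000 - 0.250000/3.000000 = 1.416667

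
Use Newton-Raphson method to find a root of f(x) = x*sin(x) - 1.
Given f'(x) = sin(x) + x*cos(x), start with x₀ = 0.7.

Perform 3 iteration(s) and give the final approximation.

f(x) = x*sin(x) - 1
f'(x) = sin(x) + x*cos(x)
x₀ = 0.7

Newton-Raphson formula: x_{n+1} = x_n - f(x_n)/f'(x_n)

Iteration 1:
  f(0.700000) = -0.549048
  f'(0.700000) = 1.179607
  x_1 = 0.700000 - (-0.549048)/1.179607 = 1.165450
Iteration 2:
  f(1.165450) = 0.071008
  f'(1.165450) = 1.378546
  x_2 = 1.165450 - 0.071008/1.378546 = 1.113940
Iteration 3:
  f(1.113940) = -0.000301
  f'(1.113940) = 1.388835
  x_3 = 1.113940 - (-0.000301)/1.388835 = 1.114157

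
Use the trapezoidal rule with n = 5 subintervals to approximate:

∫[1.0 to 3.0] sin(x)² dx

f(x) = sin(x)²
a = 1.0, b = 3.0, n = 5
h = (b - a)/n = 0.400000

Trapezoidal rule: (h/2)[f(x₀) + 2f(x₁) + 2f(x₂) + ... + f(xₙ)]

x_0 = 1.0000, f(x_0) = 0.708073, coefficient = 1
x_1 = 1.4000, f(x_1) = 0.971111, coefficient = 2
x_2 = 1.8000, f(x_2) = 0.948379, coefficient = 2
x_3 = 2.2000, f(x_3) = 0.653666, coefficient = 2
x_4 = 2.6000, f(x_4) = 0.265742, coefficient = 2
x_5 = 3.0000, f(x_5) = 0.019915, coefficient = 1

I ≈ (0.400000/2) × 6.405785 = 1.281157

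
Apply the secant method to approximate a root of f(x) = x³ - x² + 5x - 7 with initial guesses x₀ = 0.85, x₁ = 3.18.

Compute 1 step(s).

f(x) = x³ - x² + 5x - 7
x₀ = 0.85, x₁ = 3.18

Secant formula: x_{n+1} = x_n - f(x_n)(x_n - x_{n-1})/(f(x_n) - f(x_{n-1}))

Iteration 1:
  f(0.850000) = -2.858375
  f(3.180000) = 30.945032
  x_2 = 3.180000 - 30.945032×(3.180000 - 0.850000)/(30.945032 - (-2.858375))
       = 1.047022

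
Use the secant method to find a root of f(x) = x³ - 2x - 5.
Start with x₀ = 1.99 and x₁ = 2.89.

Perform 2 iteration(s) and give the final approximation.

f(x) = x³ - 2x - 5
x₀ = 1.99, x₁ = 2.89

Secant formula: x_{n+1} = x_n - f(x_n)(x_n - x_{n-1})/(f(x_n) - f(x_{n-1}))

Iteration 1:
  f(1.990000) = -1.099401
  f(2.890000) = 13.357569
  x_2 = 2.890000 - 13.357569×(2.890000 - 1.990000)/(13.357569 - (-1.099401))
       = 2.058442
Iteration 2:
  f(2.890000) = 13.357569
  f(2.058442) = -0.394890
  x_3 = 2.058442 - (-0.394890)×(2.058442 - 2.890000)/(-0.394890 - 13.357569)
       = 2.082319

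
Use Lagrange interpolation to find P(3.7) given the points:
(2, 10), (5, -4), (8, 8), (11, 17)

Lagrange interpolation formula:
P(x) = Σ yᵢ × Lᵢ(x)
where Lᵢ(x) = Π_{j≠i} (x - xⱼ)/(xᵢ - xⱼ)

L_0(3.7) = (3.7 - 5)/(2 - 5) × (3.7 - 8)/(2 - 8) × (3.7 - 11)/(2 - 11) = 0.251895
L_1(3.7) = (3.7 - 2)/(5 - 2) × (3.7 - 8)/(5 - 8) × (3.7 - 11)/(5 - 11) = 0.988204
L_2(3.7) = (3.7 - 2)/(8 - 2) × (3.7 - 5)/(8 - 5) × (3.7 - 11)/(8 - 11) = -0.298759
L_3(3.7) = (3.7 - 2)/(11 - 2) × (3.7 - 5)/(11 - 5) × (3.7 - 8)/(11 - 8) = 0.058660

P(3.7) = 10×L_0(3.7) + (-4)×L_1(3.7) + 8×L_2(3.7) + 17×L_3(3.7)
P(3.7) = -2.826710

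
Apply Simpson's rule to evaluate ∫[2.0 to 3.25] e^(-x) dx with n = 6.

f(x) = e^(-x)
a = 2.0, b = 3.25, n = 6
h = (b - a)/n = 0.208333

Simpson's rule: (h/3)[f(x₀) + 4f(x₁) + 2f(x₂) + ... + f(xₙ)]

x_0 = 2.0000, f(x_0) = 0.135335, coefficient = 1
x_1 = 2.2083, f(x_1) = 0.109884, coefficient = 4
x_2 = 2.4167, f(x_2) = 0.089219, coefficient = 2
x_3 = 2.6250, f(x_3) = 0.072440, coefficient = 4
x_4 = 2.8333, f(x_4) = 0.058816, coefficient = 2
x_5 = 3.0417, f(x_5) = 0.047755, coefficient = 4
x_6 = 3.2500, f(x_6) = 0.038774, coefficient = 1

I ≈ (0.208333/3) × 1.390494 = 0.096562
Exact value: 0.096561
Error: 0.000001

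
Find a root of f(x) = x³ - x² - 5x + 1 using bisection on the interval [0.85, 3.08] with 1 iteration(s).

f(x) = x³ - x² - 5x + 1
Initial interval: [0.85, 3.08]

Iteration 1:
  c_1 = (0.850000 + 3.080000)/2 = 1.965000
  f(c_1) = f(1.965000) = -5.098918
  f(a) × f(c) ≥ 0, new interval: [1.965000, 3.080000]

After 1 iteration(s), the approximation is c_1 = 1.965000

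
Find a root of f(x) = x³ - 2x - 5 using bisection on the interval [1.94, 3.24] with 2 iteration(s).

f(x) = x³ - 2x - 5
Initial interval: [1.94, 3.24]

Iteration 1:
  c_1 = (1.940000 + 3.240000)/2 = 2.590000
  f(c_1) = f(2.590000) = 7.193979
  f(a) × f(c) < 0, new interval: [1.940000, 2.590000]
Iteration 2:
  c_2 = (1.940000 + 2.590000)/2 = 2.265000
  f(c_2) = f(2.265000) = 2.089960
  f(a) × f(c) < 0, new interval: [1.940000, 2.265000]

After 2 iteration(s), the approximation is c_2 = 2.265000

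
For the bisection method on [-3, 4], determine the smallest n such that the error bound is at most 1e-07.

We need (b-a)/2^n ≤ 1e-07
(4 - (-3))/2^n ≤ 1e-07
7/2^n ≤ 1e-07
2^n ≥ 70000000
n ≥ log₂(70000000) = 26.06
n ≥ 27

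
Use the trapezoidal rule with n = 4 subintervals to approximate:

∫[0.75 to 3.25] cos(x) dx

f(x) = cos(x)
a = 0.75, b = 3.25, n = 4
h = (b - a)/n = 0.625000

Trapezoidal rule: (h/2)[f(x₀) + 2f(x₁) + 2f(x₂) + ... + f(xₙ)]

x_0 = 0.7500, f(x_0) = 0.731689, coefficient = 1
x_1 = 1.3750, f(x_1) = 0.194548, coefficient = 2
x_2 = 2.0000, f(x_2) = -0.416147, coefficient = 2
x_3 = 2.6250, f(x_3) = -0.869507, coefficient = 2
x_4 = 3.2500, f(x_4) = -0.994130, coefficient = 1

I ≈ (0.625000/2) × -2.444653 = -0.763954
Exact value: -0.789834
Error: 0.025880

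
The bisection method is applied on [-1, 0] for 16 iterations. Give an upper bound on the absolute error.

Bisection error bound: |error| ≤ (b-a)/2^n
|error| ≤ (0 - (-1))/2^16 = 1/2^16
|error| ≤ 0.0000152588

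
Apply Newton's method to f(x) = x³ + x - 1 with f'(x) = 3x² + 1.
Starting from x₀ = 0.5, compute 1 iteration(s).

f(x) = x³ + x - 1
f'(x) = 3x² + 1
x₀ = 0.5

Newton-Raphson formula: x_{n+1} = x_n - f(x_n)/f'(x_n)

Iteration 1:
  f(0.500000) = -0.375000
  f'(0.500000) = 1.750000
  x_1 = 0.500000 - (-0.375000)/1.750000 = 0.714286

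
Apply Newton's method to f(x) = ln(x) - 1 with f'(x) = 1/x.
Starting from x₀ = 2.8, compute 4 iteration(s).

f(x) = ln(x) - 1
f'(x) = 1/x
x₀ = 2.8

Newton-Raphson formula: x_{n+1} = x_n - f(x_n)/f'(x_n)

Iteration 1:
  f(2.800000) = 0.029619
  f'(2.800000) = 0.357143
  x_1 = 2.800000 - 0.029619/0.357143 = 2.717066
Iteration 2:
  f(2.717066) = -0.000448
  f'(2.717066) = 0.368044
  x_2 = 2.717066 - (-0.000448)/0.368044 = 2.718282
Iteration 3:
  f(2.718282) = 0.000000
  f'(2.718282) = 0.367879
  x_3 = 2.718282 - 0.000000/0.367879 = 2.718282
Iteration 4:
  f(2.718282) = 0.000000
  f'(2.718282) = 0.367879
  x_4 = 2.718282 - 0.000000/0.367879 = 2.718282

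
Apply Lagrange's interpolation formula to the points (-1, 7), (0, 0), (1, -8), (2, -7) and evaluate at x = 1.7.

Lagrange interpolation formula:
P(x) = Σ yᵢ × Lᵢ(x)
where Lᵢ(x) = Π_{j≠i} (x - xⱼ)/(xᵢ - xⱼ)

L_0(1.7) = (1.7 - 0)/(-1 - 0) × (1.7 - 1)/(-1 - 1) × (1.7 - 2)/(-1 - 2) = 0.059500
L_1(1.7) = (1.7 - (-1))/(0 - (-1)) × (1.7 - 1)/(0 - 1) × (1.7 - 2)/(0 - 2) = -0.283500
L_2(1.7) = (1.7 - (-1))/(1 - (-1)) × (1.7 - 0)/(1 - 0) × (1.7 - 2)/(1 - 2) = 0.688500
L_3(1.7) = (1.7 - (-1))/(2 - (-1)) × (1.7 - 0)/(2 - 0) × (1.7 - 1)/(2 - 1) = 0.535500

P(1.7) = 7×L_0(1.7) + 0×L_1(1.7) + (-8)×L_2(1.7) + (-7)×L_3(1.7)
P(1.7) = -8.840000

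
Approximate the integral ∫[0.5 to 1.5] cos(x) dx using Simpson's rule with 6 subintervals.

f(x) = cos(x)
a = 0.5, b = 1.5, n = 6
h = (b - a)/n = 0.166667

Simpson's rule: (h/3)[f(x₀) + 4f(x₁) + 2f(x₂) + ... + f(xₙ)]

x_0 = 0.5000, f(x_0) = 0.877583, coefficient = 1
x_1 = 0.6667, f(x_1) = 0.785887, coefficient = 4
x_2 = 0.8333, f(x_2) = 0.672412, coefficient = 2
x_3 = 1.0000, f(x_3) = 0.540302, coefficient = 4
x_4 = 1.1667, f(x_4) = 0.393219, coefficient = 2
x_5 = 1.3333, f(x_5) = 0.235238, coefficient = 4
x_6 = 1.5000, f(x_6) = 0.070737, coefficient = 1

I ≈ (0.166667/3) × 9.325290 = 0.518072
Exact value: 0.518069
Error: 0.000002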